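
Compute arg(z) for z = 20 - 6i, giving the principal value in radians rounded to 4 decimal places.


Step 1: z = 20 - 6i
Step 2: arg(z) = atan2(-6, 20)
Step 3: arg(z) = -0.2915

-0.2915


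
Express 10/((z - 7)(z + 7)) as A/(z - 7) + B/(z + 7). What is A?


Step 1: Multiply both sides by (z - 7) and set z = 7
Step 2: A = 10 / (7 + 7)
Step 3: A = 10 / 14
Step 4: A = 5/7

5/7


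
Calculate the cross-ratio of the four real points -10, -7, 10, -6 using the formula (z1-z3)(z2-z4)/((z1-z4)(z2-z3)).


Step 1: (z1-z3)(z2-z4) = (-20) * (-1) = 20
Step 2: (z1-z4)(z2-z3) = (-4) * (-17) = 68
Step 3: Cross-ratio = 20/68 = 5/17

5/17


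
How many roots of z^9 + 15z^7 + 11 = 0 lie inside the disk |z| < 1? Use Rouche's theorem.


Step 1: On |z| = 1 the three terms have sizes |z^9| = 1^9 = 1, |15z^7| = 15*1^7 = 15, |11| = 11
Step 2: The dominant term is g(z) = 15z^7; let h(z) = z^9 + 11 so f = g + h
Step 3: On |z| = 1: |g| = 15 and |h| <= 1 + 11 = 12
Step 4: Since 15 > 12, |h| < |g| on |z| = 1, so by Rouche f has the same number of zeros as g inside |z| < 1
Step 5: g(z) = 15z^7 has 7 zeros (at the origin, multiplicity 7) inside |z| < 1. Answer = 7

7


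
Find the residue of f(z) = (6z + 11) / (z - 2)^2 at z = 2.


Step 1: Pole of order 2 at z = 2
Step 2: Res = lim d/dz [(z - 2)^2 * f(z)] as z -> 2
Step 3: (z - 2)^2 * f(z) = 6z + 11
Step 4: d/dz[6z + 11] = 6

6


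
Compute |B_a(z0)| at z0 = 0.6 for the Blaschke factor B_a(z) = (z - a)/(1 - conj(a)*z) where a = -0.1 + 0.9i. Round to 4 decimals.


Step 1: Numerator z0 - a = 0.6 - (-0.1 + 0.9i) = 0.7 - 0.9i
Step 2: Denominator 1 - conj(a)*z0 = 1 - (-0.1 - 0.9i)*0.6 = 1.06 + 0.54i
Step 3: |z0 - a|^2 = 0.7^2 + (-0.9)^2 = 1.3; |1 - conj(a)*z0|^2 = 1.06^2 + 0.54^2 = 1.4152
Step 4: |B_a(0.6)| = sqrt(1.3 / 1.4152) = sqrt(0.918598)
Step 5: = 0.9584

0.9584


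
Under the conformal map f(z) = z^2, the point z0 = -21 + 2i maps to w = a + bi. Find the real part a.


Step 1: z0 = -21 + 2i
Step 2: z0^2 = (-21)^2 - 2^2 - 84i
Step 3: real part = 441 - 4 = 437

437


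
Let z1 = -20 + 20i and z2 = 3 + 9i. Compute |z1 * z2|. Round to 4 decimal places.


Step 1: |z1| = sqrt((-20)^2 + 20^2) = sqrt(800)
Step 2: |z2| = sqrt(3^2 + 9^2) = sqrt(90)
Step 3: |z1*z2| = |z1|*|z2| = sqrt(800) * sqrt(90) = sqrt(800 * 90) = sqrt(72000)
Step 4: = 268.3282

268.3282


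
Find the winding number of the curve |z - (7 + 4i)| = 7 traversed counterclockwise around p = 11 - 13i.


Step 1: Center c = (7, 4), radius = 7
Step 2: |p - c|^2 = 4^2 + (-17)^2 = 305
Step 3: r^2 = 49
Step 4: |p-c| > r so winding number = 0

0


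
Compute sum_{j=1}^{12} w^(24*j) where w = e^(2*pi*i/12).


Step 1: The sum sum_{j=1}^{n} w^(k*j) equals n if n | k, else 0.
Step 2: Here n = 12, k = 24
Step 3: Does n divide k? 12 | 24 -> True
Step 4: Sum = 12

12


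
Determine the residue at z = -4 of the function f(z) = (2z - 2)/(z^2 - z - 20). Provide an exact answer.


Step 1: Q(z) = z^2 - z - 20 = (z + 4)(z - 5)
Step 2: Q'(z) = 2z - 1
Step 3: Q'(-4) = -9, P(-4) = -10
Step 4: Res = P(-4)/Q'(-4) = -10/(-9) = 10/9

10/9


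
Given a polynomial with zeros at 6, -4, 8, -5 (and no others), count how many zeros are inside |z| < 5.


Step 1: Check each root:
  z = 6: |6| = 6 >= 5
  z = -4: |-4| = 4 < 5
  z = 8: |8| = 8 >= 5
  z = -5: |-5| = 5 >= 5
Step 2: Count = 1

1


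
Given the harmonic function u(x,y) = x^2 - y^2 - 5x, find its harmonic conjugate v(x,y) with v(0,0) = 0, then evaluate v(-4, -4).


Step 1: v_x = -u_y = 2y + 0
Step 2: v_y = u_x = 2x - 5
Step 3: v = 2xy - 5y + C
Step 4: v(0,0) = 0 => C = 0
Step 5: v(-4, -4) = 52

52


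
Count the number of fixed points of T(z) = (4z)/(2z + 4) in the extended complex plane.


Step 1: Fixed points satisfy T(z) = z
Step 2: 2z^2 = 0
Step 3: Discriminant = 0^2 - 4*2*0 = 0
Step 4: Number of fixed points = 1

1


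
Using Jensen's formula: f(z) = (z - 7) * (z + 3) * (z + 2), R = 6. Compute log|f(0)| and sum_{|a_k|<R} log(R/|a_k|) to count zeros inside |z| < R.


Jensen's formula: (1/2pi)*integral log|f(Re^it)|dt = log|f(0)| + sum_{|a_k|<R} log(R/|a_k|)
Step 1: f(0) = (-7) * 3 * 2 = -42
Step 2: log|f(0)| = log|7| + log|-3| + log|-2| = 3.7377
Step 3: Zeros inside |z| < 6: -3, -2
Step 4: Jensen sum = log(6/3) + log(6/2) = 1.7918
Step 5: n(R) = number of terms in the Jensen sum = count of zeros inside |z| < 6 = 2

2


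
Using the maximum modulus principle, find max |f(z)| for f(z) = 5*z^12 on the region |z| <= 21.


Step 1: On |z| = 21, |f(z)| = 5 * |z|^12 = 5 * 21^12
Step 2: By maximum modulus principle, maximum is on boundary.
Step 3: Maximum = 5 * 7355827511386641 = 36779137556933205

36779137556933205


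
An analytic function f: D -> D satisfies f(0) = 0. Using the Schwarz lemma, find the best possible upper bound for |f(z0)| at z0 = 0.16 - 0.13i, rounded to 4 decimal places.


Step 1: Schwarz lemma: if f: D -> D is analytic with f(0) = 0, then |f(z)| <= |z| for all z in D, and this is sharp (f(z) = z).
Step 2: |z0|^2 = 0.16^2 + (-0.13)^2 = 0.0425
Step 3: |z0| = sqrt(0.0425) = 0.206155
Step 4: Best bound = |z0| = 0.2062

0.2062


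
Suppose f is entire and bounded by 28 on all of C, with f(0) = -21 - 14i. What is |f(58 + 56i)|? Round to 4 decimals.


Step 1: By Liouville's theorem, a bounded entire function is constant.
Step 2: f(z) = f(0) = -21 - 14i for all z.
Step 3: |f(w)| = |-21 - 14i| = sqrt(441 + 196)
Step 4: = 25.2389

25.2389


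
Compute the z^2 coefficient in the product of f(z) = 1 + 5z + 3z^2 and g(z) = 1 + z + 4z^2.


Step 1: z^2 term in f*g comes from: (1)*(4z^2) + (5z)*(z) + (3z^2)*(1)
Step 2: = 4 + 5 + 3
Step 3: = 12

12


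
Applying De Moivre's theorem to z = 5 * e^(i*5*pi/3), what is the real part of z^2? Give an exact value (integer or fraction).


Step 1: By De Moivre's theorem, z^2 = 5^2 * e^(i*2*5*pi/3) = 25 * (cos(10*pi/3) + i*sin(10*pi/3))
Step 2: |z|^2 = 5^2 = 25
Step 3: Reduce the angle mod 2*pi: 10*pi/3 - 2*pi = 4*pi/3
Step 4: cos(4*pi/3) = -1/2
Step 5: Re(z^2) = 25 * (-1/2) = -25/2

-25/2


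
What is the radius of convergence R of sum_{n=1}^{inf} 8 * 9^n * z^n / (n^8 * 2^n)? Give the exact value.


Step 1: General term a_n = 8 * 9^n / (n^8 * 2^n)
Step 2: By the root test, |a_n|^(1/n) = 8^(1/n) * 9 / (n^(8/n) * 2) -> 9/2 as n -> infinity (since 8^(1/n) -> 1 and n^(8/n) -> 1)
Step 3: R = 1/lim|a_n|^(1/n) = 2/9

2/9


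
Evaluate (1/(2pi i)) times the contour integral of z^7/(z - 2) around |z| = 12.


Step 1: f(z) = z^7, a = 2 is inside |z| = 12
Step 2: By Cauchy integral formula: (1/(2pi*i)) * integral = f(a)
Step 3: f(2) = 2^7 = 128

128


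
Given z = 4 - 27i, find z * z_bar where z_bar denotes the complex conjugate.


Step 1: conj(z) = 4 + 27i
Step 2: z * conj(z) = 4^2 + (-27)^2
Step 3: = 16 + 729 = 745

745


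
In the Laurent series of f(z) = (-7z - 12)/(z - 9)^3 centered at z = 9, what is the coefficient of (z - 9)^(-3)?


Step 1: Write the numerator in powers of (z - 9): -7z - 12 = -7(z - 9) + (-7*9 - 12) = -7(z - 9) - 75
Step 2: Divide by (z - 9)^3: f(z) = -75(z - 9)^(-3) - 7(z - 9)^(-2)
Step 3: This finite sum is the Laurent series of f about z = 9.
Step 4: Coefficient of (z - 9)^(-3) = -7*9 - 12 = -75

-75


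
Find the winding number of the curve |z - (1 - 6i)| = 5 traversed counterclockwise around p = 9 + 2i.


Step 1: Center c = (1, -6), radius = 5
Step 2: |p - c|^2 = 8^2 + 8^2 = 128
Step 3: r^2 = 25
Step 4: |p-c| > r so winding number = 0

0


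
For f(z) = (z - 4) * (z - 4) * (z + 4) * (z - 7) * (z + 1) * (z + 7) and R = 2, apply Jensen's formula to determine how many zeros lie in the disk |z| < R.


Jensen's formula: (1/2pi)*integral log|f(Re^it)|dt = log|f(0)| + sum_{|a_k|<R} log(R/|a_k|)
Step 1: f(0) = (-4) * (-4) * 4 * (-7) * 1 * 7 = -3136
Step 2: log|f(0)| = log|4| + log|4| + log|-4| + log|7| + log|-1| + log|-7| = 8.0507
Step 3: Zeros inside |z| < 2: -1
Step 4: Jensen sum = log(2/1) = 0.6931
Step 5: n(R) = number of terms in the Jensen sum = count of zeros inside |z| < 2 = 1

1


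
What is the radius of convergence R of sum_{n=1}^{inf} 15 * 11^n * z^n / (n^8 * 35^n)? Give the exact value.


Step 1: General term a_n = 15 * 11^n / (n^8 * 35^n)
Step 2: By the root test, |a_n|^(1/n) = 15^(1/n) * 11 / (n^(8/n) * 35) -> 11/35 as n -> infinity (since 15^(1/n) -> 1 and n^(8/n) -> 1)
Step 3: R = 1/lim|a_n|^(1/n) = 35/11

35/11


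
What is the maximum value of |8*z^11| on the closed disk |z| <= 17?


Step 1: On |z| = 17, |f(z)| = 8 * |z|^11 = 8 * 17^11
Step 2: By maximum modulus principle, maximum is on boundary.
Step 3: Maximum = 8 * 34271896307633 = 274175170461064

274175170461064


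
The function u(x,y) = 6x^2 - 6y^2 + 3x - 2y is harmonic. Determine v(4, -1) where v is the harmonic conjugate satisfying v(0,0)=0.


Step 1: v_x = -u_y = 12y + 2
Step 2: v_y = u_x = 12x + 3
Step 3: v = 12xy + 2x + 3y + C
Step 4: v(0,0) = 0 => C = 0
Step 5: v(4, -1) = -43

-43


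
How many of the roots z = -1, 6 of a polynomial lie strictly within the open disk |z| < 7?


Step 1: Check each root:
  z = -1: |-1| = 1 < 7
  z = 6: |6| = 6 < 7
Step 2: Count = 2

2


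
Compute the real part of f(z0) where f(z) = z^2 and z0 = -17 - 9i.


Step 1: z0 = -17 - 9i
Step 2: z0^2 = (-17)^2 - (-9)^2 + 306i
Step 3: real part = 289 - 81 = 208

208


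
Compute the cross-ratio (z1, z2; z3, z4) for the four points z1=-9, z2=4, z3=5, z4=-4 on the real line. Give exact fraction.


Step 1: (z1-z3)(z2-z4) = (-14) * 8 = -112
Step 2: (z1-z4)(z2-z3) = (-5) * (-1) = 5
Step 3: Cross-ratio = -112/5 = -112/5

-112/5


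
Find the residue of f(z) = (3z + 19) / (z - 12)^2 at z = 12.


Step 1: Pole of order 2 at z = 12
Step 2: Res = lim d/dz [(z - 12)^2 * f(z)] as z -> 12
Step 3: (z - 12)^2 * f(z) = 3z + 19
Step 4: d/dz[3z + 19] = 3

3


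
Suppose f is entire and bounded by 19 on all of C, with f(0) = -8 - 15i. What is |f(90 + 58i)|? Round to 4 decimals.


Step 1: By Liouville's theorem, a bounded entire function is constant.
Step 2: f(z) = f(0) = -8 - 15i for all z.
Step 3: |f(w)| = |-8 - 15i| = sqrt(64 + 225)
Step 4: = 17.0

17.0


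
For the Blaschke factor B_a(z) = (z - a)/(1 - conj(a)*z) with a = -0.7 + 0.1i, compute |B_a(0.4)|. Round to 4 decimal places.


Step 1: Numerator z0 - a = 0.4 - (-0.7 + 0.1i) = 1.1 - 0.1i
Step 2: Denominator 1 - conj(a)*z0 = 1 - (-0.7 - 0.1i)*0.4 = 1.28 + 0.04i
Step 3: |z0 - a|^2 = 1.1^2 + (-0.1)^2 = 1.22; |1 - conj(a)*z0|^2 = 1.28^2 + 0.04^2 = 1.64
Step 4: |B_a(0.4)| = sqrt(1.22 / 1.64) = sqrt(0.743902)
Step 5: = 0.8625

0.8625


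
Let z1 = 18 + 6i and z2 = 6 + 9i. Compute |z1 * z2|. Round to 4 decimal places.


Step 1: |z1| = sqrt(18^2 + 6^2) = sqrt(360)
Step 2: |z2| = sqrt(6^2 + 9^2) = sqrt(117)
Step 3: |z1*z2| = |z1|*|z2| = sqrt(360) * sqrt(117) = sqrt(360 * 117) = sqrt(42120)
Step 4: = 205.2316

205.2316


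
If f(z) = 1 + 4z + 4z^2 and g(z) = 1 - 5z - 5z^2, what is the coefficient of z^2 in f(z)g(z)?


Step 1: z^2 term in f*g comes from: (1)*(-5z^2) + (4z)*(-5z) + (4z^2)*(1)
Step 2: = -5 - 20 + 4
Step 3: = -21

-21


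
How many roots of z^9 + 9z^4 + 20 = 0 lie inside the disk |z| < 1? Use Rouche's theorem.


Step 1: On |z| = 1 the three terms have sizes |z^9| = 1^9 = 1, |9z^4| = 9*1^4 = 9, |20| = 20
Step 2: The dominant term is g(z) = 20; let h(z) = z^9 + 9z^4 so f = g + h
Step 3: On |z| = 1: |g| = 20 and |h| <= 1 + 9 = 10
Step 4: Since 20 > 10, |h| < |g| on |z| = 1, so by Rouche f has the same number of zeros as g inside |z| < 1
Step 5: g(z) = 20 is a nonzero constant with no zeros inside |z| < 1. Answer = 0

0


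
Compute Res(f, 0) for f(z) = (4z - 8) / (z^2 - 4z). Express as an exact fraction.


Step 1: Q(z) = z^2 - 4z = (z)(z - 4)
Step 2: Q'(z) = 2z - 4
Step 3: Q'(0) = -4, P(0) = -8
Step 4: Res = P(0)/Q'(0) = -8/(-4) = 2

2


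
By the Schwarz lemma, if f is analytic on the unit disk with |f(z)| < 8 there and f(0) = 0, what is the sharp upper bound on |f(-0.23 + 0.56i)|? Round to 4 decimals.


Step 1: g = f/8 maps D -> D with g(0) = 0, so by the Schwarz lemma |g(z)| <= |z|, i.e. |f(z)| <= 8|z|; this is sharp (f(z) = 8z).
Step 2: |z0|^2 = (-0.23)^2 + 0.56^2 = 0.3665
Step 3: |z0| = sqrt(0.3665) = 0.605392
Step 4: Best bound = 8 * |z0| = 8 * 0.605392 = 4.8431

4.8431


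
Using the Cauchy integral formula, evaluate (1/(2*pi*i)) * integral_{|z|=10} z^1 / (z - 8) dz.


Step 1: f(z) = z^1, a = 8 is inside |z| = 10
Step 2: By Cauchy integral formula: (1/(2pi*i)) * integral = f(a)
Step 3: f(8) = 8^1 = 8

8


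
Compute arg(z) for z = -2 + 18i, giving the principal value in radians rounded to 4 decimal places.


Step 1: z = -2 + 18i
Step 2: arg(z) = atan2(18, -2)
Step 3: arg(z) = 1.6815

1.6815


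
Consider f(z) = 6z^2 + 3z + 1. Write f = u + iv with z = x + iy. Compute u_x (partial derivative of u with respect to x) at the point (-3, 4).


Step 1: f(z) = 6(x+iy)^2 + 3(x+iy) + 1
Step 2: u = 6(x^2 - y^2) + 3x + 1
Step 3: u_x = 12x + 3
Step 4: At (-3, 4): u_x = -36 + 3 = -33

-33


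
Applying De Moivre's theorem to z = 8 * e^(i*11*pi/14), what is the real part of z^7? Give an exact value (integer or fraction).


Step 1: By De Moivre's theorem, z^7 = 8^7 * e^(i*7*11*pi/14) = 2097152 * (cos(11*pi/2) + i*sin(11*pi/2))
Step 2: |z|^7 = 8^7 = 2097152
Step 3: Reduce the angle mod 2*pi: 11*pi/2 - 4*pi = 3*pi/2
Step 4: cos(3*pi/2) = 0
Step 5: Re(z^7) = 2097152 * 0 = 0

0


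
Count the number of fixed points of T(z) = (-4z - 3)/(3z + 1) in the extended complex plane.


Step 1: Fixed points satisfy T(z) = z
Step 2: 3z^2 + 5z + 3 = 0
Step 3: Discriminant = 5^2 - 4*3*3 = -11
Step 4: Number of fixed points = 2

2


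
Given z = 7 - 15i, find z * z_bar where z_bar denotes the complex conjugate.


Step 1: conj(z) = 7 + 15i
Step 2: z * conj(z) = 7^2 + (-15)^2
Step 3: = 49 + 225 = 274

274


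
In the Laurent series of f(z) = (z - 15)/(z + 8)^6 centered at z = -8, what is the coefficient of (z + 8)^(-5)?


Step 1: Write the numerator in powers of (z + 8): z - 15 = (z + 8) + (1*(-8) - 15) = (z + 8) - 23
Step 2: Divide by (z + 8)^6: f(z) = -23(z + 8)^(-6) + (z + 8)^(-5)
Step 3: This finite sum is the Laurent series of f about z = -8.
Step 4: Coefficient of (z + 8)^(-5) = coefficient of (z + 8) in the re-centred numerator = 1

1


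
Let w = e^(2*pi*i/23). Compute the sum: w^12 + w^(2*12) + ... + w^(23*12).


Step 1: The sum sum_{j=1}^{n} w^(k*j) equals n if n | k, else 0.
Step 2: Here n = 23, k = 12
Step 3: Does n divide k? 23 | 12 -> False
Step 4: Sum = 0

0


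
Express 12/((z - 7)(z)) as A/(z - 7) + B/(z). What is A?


Step 1: Multiply both sides by (z - 7) and set z = 7
Step 2: A = 12 / (7 - 0)
Step 3: A = 12 / 7
Step 4: A = 12/7

12/7


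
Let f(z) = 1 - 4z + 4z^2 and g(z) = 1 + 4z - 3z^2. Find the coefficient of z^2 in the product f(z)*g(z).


Step 1: z^2 term in f*g comes from: (1)*(-3z^2) + (-4z)*(4z) + (4z^2)*(1)
Step 2: = -3 - 16 + 4
Step 3: = -15

-15


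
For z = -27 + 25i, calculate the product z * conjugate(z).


Step 1: conj(z) = -27 - 25i
Step 2: z * conj(z) = (-27)^2 + 25^2
Step 3: = 729 + 625 = 1354

1354


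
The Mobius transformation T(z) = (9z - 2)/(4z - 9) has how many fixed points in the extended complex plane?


Step 1: Fixed points satisfy T(z) = z
Step 2: 4z^2 - 18z + 2 = 0
Step 3: Discriminant = (-18)^2 - 4*4*2 = 292
Step 4: Number of fixed points = 2

2


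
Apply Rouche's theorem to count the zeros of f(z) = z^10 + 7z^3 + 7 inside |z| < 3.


Step 1: On |z| = 3 the three terms have sizes |z^10| = 3^10 = 59049, |7z^3| = 7*3^3 = 189, |7| = 7
Step 2: The dominant term is g(z) = z^10; let h(z) = 7z^3 + 7 so f = g + h
Step 3: On |z| = 3: |g| = 59049 and |h| <= 189 + 7 = 196
Step 4: Since 59049 > 196, |h| < |g| on |z| = 3, so by Rouche f has the same number of zeros as g inside |z| < 3
Step 5: g(z) = z^10 has 10 zeros (all at the origin) inside |z| < 3. Answer = 10

10


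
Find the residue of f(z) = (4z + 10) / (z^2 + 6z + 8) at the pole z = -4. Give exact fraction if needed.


Step 1: Q(z) = z^2 + 6z + 8 = (z + 4)(z + 2)
Step 2: Q'(z) = 2z + 6
Step 3: Q'(-4) = -2, P(-4) = -6
Step 4: Res = P(-4)/Q'(-4) = -6/(-2) = 3

3


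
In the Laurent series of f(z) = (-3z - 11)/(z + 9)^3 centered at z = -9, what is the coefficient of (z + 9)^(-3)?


Step 1: Write the numerator in powers of (z + 9): -3z - 11 = -3(z + 9) + (-3*(-9) - 11) = -3(z + 9) + 16
Step 2: Divide by (z + 9)^3: f(z) = 16(z + 9)^(-3) - 3(z + 9)^(-2)
Step 3: This finite sum is the Laurent series of f about z = -9.
Step 4: Coefficient of (z + 9)^(-3) = -3*(-9) - 11 = 16

16


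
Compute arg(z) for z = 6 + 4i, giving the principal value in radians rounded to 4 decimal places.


Step 1: z = 6 + 4i
Step 2: arg(z) = atan2(4, 6)
Step 3: arg(z) = 0.588

0.588


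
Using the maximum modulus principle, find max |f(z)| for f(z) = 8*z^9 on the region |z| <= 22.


Step 1: On |z| = 22, |f(z)| = 8 * |z|^9 = 8 * 22^9
Step 2: By maximum modulus principle, maximum is on boundary.
Step 3: Maximum = 8 * 1207269217792 = 9658153742336

9658153742336


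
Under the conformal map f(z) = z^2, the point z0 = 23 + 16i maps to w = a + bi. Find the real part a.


Step 1: z0 = 23 + 16i
Step 2: z0^2 = 23^2 - 16^2 + 736i
Step 3: real part = 529 - 256 = 273

273


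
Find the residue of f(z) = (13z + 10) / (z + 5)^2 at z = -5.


Step 1: Pole of order 2 at z = -5
Step 2: Res = lim d/dz [(z + 5)^2 * f(z)] as z -> -5
Step 3: (z + 5)^2 * f(z) = 13z + 10
Step 4: d/dz[13z + 10] = 13

13


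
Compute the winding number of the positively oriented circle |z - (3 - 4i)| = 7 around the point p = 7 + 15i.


Step 1: Center c = (3, -4), radius = 7
Step 2: |p - c|^2 = 4^2 + 19^2 = 377
Step 3: r^2 = 49
Step 4: |p-c| > r so winding number = 0

0


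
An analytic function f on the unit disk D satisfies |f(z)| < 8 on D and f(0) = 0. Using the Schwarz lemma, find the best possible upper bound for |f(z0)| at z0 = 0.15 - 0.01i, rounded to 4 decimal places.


Step 1: g = f/8 maps D -> D with g(0) = 0, so by the Schwarz lemma |g(z)| <= |z|, i.e. |f(z)| <= 8|z|; this is sharp (f(z) = 8z).
Step 2: |z0|^2 = 0.15^2 + (-0.01)^2 = 0.0226
Step 3: |z0| = sqrt(0.0226) = 0.150333
Step 4: Best bound = 8 * |z0| = 8 * 0.150333 = 1.2027

1.2027


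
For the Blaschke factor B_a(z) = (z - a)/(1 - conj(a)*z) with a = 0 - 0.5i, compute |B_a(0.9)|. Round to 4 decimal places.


Step 1: Numerator z0 - a = 0.9 - (0 - 0.5i) = 0.9 + 0.5i
Step 2: Denominator 1 - conj(a)*z0 = 1 - (0 + 0.5i)*0.9 = 1 - 0.45i
Step 3: |z0 - a|^2 = 0.9^2 + 0.5^2 = 1.06; |1 - conj(a)*z0|^2 = 1^2 + (-0.45)^2 = 1.2025
Step 4: |B_a(0.9)| = sqrt(1.06 / 1.2025) = sqrt(0.881497)
Step 5: = 0.9389

0.9389


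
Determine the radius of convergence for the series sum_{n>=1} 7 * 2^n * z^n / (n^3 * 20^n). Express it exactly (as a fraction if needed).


Step 1: General term a_n = 7 * 2^n / (n^3 * 20^n)
Step 2: By the root test, |a_n|^(1/n) = 7^(1/n) * 2 / (n^(3/n) * 20) -> 2/20 as n -> infinity (since 7^(1/n) -> 1 and n^(3/n) -> 1)
Step 3: R = 1/lim|a_n|^(1/n) = 20/2 = 10

10


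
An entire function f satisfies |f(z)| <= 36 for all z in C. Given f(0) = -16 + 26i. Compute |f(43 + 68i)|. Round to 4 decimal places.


Step 1: By Liouville's theorem, a bounded entire function is constant.
Step 2: f(z) = f(0) = -16 + 26i for all z.
Step 3: |f(w)| = |-16 + 26i| = sqrt(256 + 676)
Step 4: = 30.5287

30.5287


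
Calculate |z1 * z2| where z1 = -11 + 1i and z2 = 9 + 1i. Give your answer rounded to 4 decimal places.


Step 1: |z1| = sqrt((-11)^2 + 1^2) = sqrt(122)
Step 2: |z2| = sqrt(9^2 + 1^2) = sqrt(82)
Step 3: |z1*z2| = |z1|*|z2| = sqrt(122) * sqrt(82) = sqrt(122 * 82) = sqrt(10004)
Step 4: = 100.02

100.02


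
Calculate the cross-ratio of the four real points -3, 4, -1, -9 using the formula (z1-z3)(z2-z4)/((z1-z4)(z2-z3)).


Step 1: (z1-z3)(z2-z4) = (-2) * 13 = -26
Step 2: (z1-z4)(z2-z3) = 6 * 5 = 30
Step 3: Cross-ratio = -26/30 = -13/15

-13/15


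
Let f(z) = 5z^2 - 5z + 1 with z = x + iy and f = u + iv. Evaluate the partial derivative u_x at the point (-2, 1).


Step 1: f(z) = 5(x+iy)^2 - 5(x+iy) + 1
Step 2: u = 5(x^2 - y^2) - 5x + 1
Step 3: u_x = 10x - 5
Step 4: At (-2, 1): u_x = -20 - 5 = -25

-25


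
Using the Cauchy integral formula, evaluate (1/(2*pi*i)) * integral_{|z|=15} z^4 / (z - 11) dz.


Step 1: f(z) = z^4, a = 11 is inside |z| = 15
Step 2: By Cauchy integral formula: (1/(2pi*i)) * integral = f(a)
Step 3: f(11) = 11^4 = 14641

14641


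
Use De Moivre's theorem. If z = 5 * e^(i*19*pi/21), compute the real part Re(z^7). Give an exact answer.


Step 1: By De Moivre's theorem, z^7 = 5^7 * e^(i*7*19*pi/21) = 78125 * (cos(19*pi/3) + i*sin(19*pi/3))
Step 2: |z|^7 = 5^7 = 78125
Step 3: Reduce the angle mod 2*pi: 19*pi/3 - 6*pi = pi/3
Step 4: cos(pi/3) = 1/2
Step 5: Re(z^7) = 78125 * 1/2 = 78125/2

78125/2


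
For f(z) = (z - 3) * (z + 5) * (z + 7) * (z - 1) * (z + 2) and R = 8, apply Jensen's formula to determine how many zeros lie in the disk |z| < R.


Jensen's formula: (1/2pi)*integral log|f(Re^it)|dt = log|f(0)| + sum_{|a_k|<R} log(R/|a_k|)
Step 1: f(0) = (-3) * 5 * 7 * (-1) * 2 = 210
Step 2: log|f(0)| = log|3| + log|-5| + log|-7| + log|1| + log|-2| = 5.3471
Step 3: Zeros inside |z| < 8: 3, -5, -7, 1, -2
Step 4: Jensen sum = log(8/3) + log(8/5) + log(8/7) + log(8/1) + log(8/2) = 5.0501
Step 5: n(R) = number of terms in the Jensen sum = count of zeros inside |z| < 8 = 5

5


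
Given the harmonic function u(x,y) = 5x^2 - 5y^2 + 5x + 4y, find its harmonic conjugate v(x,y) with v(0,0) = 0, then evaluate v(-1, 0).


Step 1: v_x = -u_y = 10y - 4
Step 2: v_y = u_x = 10x + 5
Step 3: v = 10xy - 4x + 5y + C
Step 4: v(0,0) = 0 => C = 0
Step 5: v(-1, 0) = 4

4


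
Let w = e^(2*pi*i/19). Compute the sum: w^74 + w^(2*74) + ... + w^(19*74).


Step 1: The sum sum_{j=1}^{n} w^(k*j) equals n if n | k, else 0.
Step 2: Here n = 19, k = 74
Step 3: Does n divide k? 19 | 74 -> False
Step 4: Sum = 0

0


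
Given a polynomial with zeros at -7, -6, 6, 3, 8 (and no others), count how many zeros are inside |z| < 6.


Step 1: Check each root:
  z = -7: |-7| = 7 >= 6
  z = -6: |-6| = 6 >= 6
  z = 6: |6| = 6 >= 6
  z = 3: |3| = 3 < 6
  z = 8: |8| = 8 >= 6
Step 2: Count = 1

1


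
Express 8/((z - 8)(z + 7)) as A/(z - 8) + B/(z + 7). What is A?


Step 1: Multiply both sides by (z - 8) and set z = 8
Step 2: A = 8 / (8 + 7)
Step 3: A = 8 / 15
Step 4: A = 8/15

8/15


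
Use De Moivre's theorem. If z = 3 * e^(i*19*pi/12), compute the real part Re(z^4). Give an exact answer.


Step 1: By De Moivre's theorem, z^4 = 3^4 * e^(i*4*19*pi/12) = 81 * (cos(19*pi/3) + i*sin(19*pi/3))
Step 2: |z|^4 = 3^4 = 81
Step 3: Reduce the angle mod 2*pi: 19*pi/3 - 6*pi = pi/3
Step 4: cos(pi/3) = 1/2
Step 5: Re(z^4) = 81 * 1/2 = 81/2

81/2


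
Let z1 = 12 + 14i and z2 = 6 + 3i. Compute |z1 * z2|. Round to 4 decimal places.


Step 1: |z1| = sqrt(12^2 + 14^2) = sqrt(340)
Step 2: |z2| = sqrt(6^2 + 3^2) = sqrt(45)
Step 3: |z1*z2| = |z1|*|z2| = sqrt(340) * sqrt(45) = sqrt(340 * 45) = sqrt(15300)
Step 4: = 123.6932

123.6932


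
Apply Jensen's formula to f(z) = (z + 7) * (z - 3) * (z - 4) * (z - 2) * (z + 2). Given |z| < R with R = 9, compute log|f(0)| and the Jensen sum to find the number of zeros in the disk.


Jensen's formula: (1/2pi)*integral log|f(Re^it)|dt = log|f(0)| + sum_{|a_k|<R} log(R/|a_k|)
Step 1: f(0) = 7 * (-3) * (-4) * (-2) * 2 = -336
Step 2: log|f(0)| = log|-7| + log|3| + log|4| + log|2| + log|-2| = 5.8171
Step 3: Zeros inside |z| < 9: -7, 3, 4, 2, -2
Step 4: Jensen sum = log(9/7) + log(9/3) + log(9/4) + log(9/2) + log(9/2) = 5.169
Step 5: n(R) = number of terms in the Jensen sum = count of zeros inside |z| < 9 = 5

5


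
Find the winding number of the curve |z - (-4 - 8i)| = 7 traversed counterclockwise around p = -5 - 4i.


Step 1: Center c = (-4, -8), radius = 7
Step 2: |p - c|^2 = (-1)^2 + 4^2 = 17
Step 3: r^2 = 49
Step 4: |p-c| < r so winding number = 1

1


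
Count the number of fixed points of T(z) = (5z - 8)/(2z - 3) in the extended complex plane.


Step 1: Fixed points satisfy T(z) = z
Step 2: 2z^2 - 8z + 8 = 0
Step 3: Discriminant = (-8)^2 - 4*2*8 = 0
Step 4: Number of fixed points = 1

1


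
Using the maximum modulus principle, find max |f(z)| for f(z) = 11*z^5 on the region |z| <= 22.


Step 1: On |z| = 22, |f(z)| = 11 * |z|^5 = 11 * 22^5
Step 2: By maximum modulus principle, maximum is on boundary.
Step 3: Maximum = 11 * 5153632 = 56689952

56689952


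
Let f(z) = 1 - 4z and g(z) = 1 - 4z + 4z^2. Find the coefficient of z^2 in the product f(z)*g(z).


Step 1: z^2 term in f*g comes from: (1)*(4z^2) + (-4z)*(-4z) + (0)*(1)
Step 2: = 4 + 16 + 0
Step 3: = 20

20


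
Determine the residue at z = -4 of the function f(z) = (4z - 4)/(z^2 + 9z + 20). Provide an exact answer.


Step 1: Q(z) = z^2 + 9z + 20 = (z + 4)(z + 5)
Step 2: Q'(z) = 2z + 9
Step 3: Q'(-4) = 1, P(-4) = -20
Step 4: Res = P(-4)/Q'(-4) = -20/1 = -20

-20


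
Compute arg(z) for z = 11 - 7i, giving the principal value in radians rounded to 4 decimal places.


Step 1: z = 11 - 7i
Step 2: arg(z) = atan2(-7, 11)
Step 3: arg(z) = -0.5667

-0.5667


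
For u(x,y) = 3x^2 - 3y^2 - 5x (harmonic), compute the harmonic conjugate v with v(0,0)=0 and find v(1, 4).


Step 1: v_x = -u_y = 6y + 0
Step 2: v_y = u_x = 6x - 5
Step 3: v = 6xy - 5y + C
Step 4: v(0,0) = 0 => C = 0
Step 5: v(1, 4) = 4

4


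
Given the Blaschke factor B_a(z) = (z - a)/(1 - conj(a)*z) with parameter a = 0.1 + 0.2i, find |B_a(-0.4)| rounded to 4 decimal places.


Step 1: Numerator z0 - a = -0.4 - (0.1 + 0.2i) = -0.5 - 0.2i
Step 2: Denominator 1 - conj(a)*z0 = 1 - (0.1 - 0.2i)*(-0.4) = 1.04 - 0.08i
Step 3: |z0 - a|^2 = (-0.5)^2 + (-0.2)^2 = 0.29; |1 - conj(a)*z0|^2 = 1.04^2 + (-0.08)^2 = 1.088
Step 4: |B_a(-0.4)| = sqrt(0.29 / 1.088) = sqrt(0.266544)
Step 5: = 0.5163

0.5163


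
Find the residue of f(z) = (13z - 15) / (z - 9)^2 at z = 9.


Step 1: Pole of order 2 at z = 9
Step 2: Res = lim d/dz [(z - 9)^2 * f(z)] as z -> 9
Step 3: (z - 9)^2 * f(z) = 13z - 15
Step 4: d/dz[13z - 15] = 13

13


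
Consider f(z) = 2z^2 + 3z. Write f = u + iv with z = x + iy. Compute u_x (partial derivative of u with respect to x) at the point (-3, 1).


Step 1: f(z) = 2(x+iy)^2 + 3(x+iy) + 0
Step 2: u = 2(x^2 - y^2) + 3x + 0
Step 3: u_x = 4x + 3
Step 4: At (-3, 1): u_x = -12 + 3 = -9

-9


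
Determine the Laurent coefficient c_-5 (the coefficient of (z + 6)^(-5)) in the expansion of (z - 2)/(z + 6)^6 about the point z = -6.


Step 1: Write the numerator in powers of (z + 6): z - 2 = (z + 6) + (1*(-6) - 2) = (z + 6) - 8
Step 2: Divide by (z + 6)^6: f(z) = -8(z + 6)^(-6) + (z + 6)^(-5)
Step 3: This finite sum is the Laurent series of f about z = -6.
Step 4: Coefficient of (z + 6)^(-5) = coefficient of (z + 6) in the re-centred numerator = 1

1


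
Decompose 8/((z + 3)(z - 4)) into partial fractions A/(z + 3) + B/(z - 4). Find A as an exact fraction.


Step 1: Multiply both sides by (z + 3) and set z = -3
Step 2: A = 8 / (-3 - 4)
Step 3: A = 8 / (-7)
Step 4: A = -8/7

-8/7


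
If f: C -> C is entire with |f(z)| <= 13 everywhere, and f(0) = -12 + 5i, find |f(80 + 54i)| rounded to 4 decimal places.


Step 1: By Liouville's theorem, a bounded entire function is constant.
Step 2: f(z) = f(0) = -12 + 5i for all z.
Step 3: |f(w)| = |-12 + 5i| = sqrt(144 + 25)
Step 4: = 13.0

13.0


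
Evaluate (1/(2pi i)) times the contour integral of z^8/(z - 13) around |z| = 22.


Step 1: f(z) = z^8, a = 13 is inside |z| = 22
Step 2: By Cauchy integral formula: (1/(2pi*i)) * integral = f(a)
Step 3: f(13) = 13^8 = 815730721

815730721


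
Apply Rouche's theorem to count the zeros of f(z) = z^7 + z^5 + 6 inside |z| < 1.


Step 1: On |z| = 1 the three terms have sizes |z^7| = 1^7 = 1, |z^5| = 1^5 = 1, |6| = 6
Step 2: The dominant term is g(z) = 6; let h(z) = z^7 + z^5 so f = g + h
Step 3: On |z| = 1: |g| = 6 and |h| <= 1 + 1 = 2
Step 4: Since 6 > 2, |h| < |g| on |z| = 1, so by Rouche f has the same number of zeros as g inside |z| < 1
Step 5: g(z) = 6 is a nonzero constant with no zeros inside |z| < 1. Answer = 0

0


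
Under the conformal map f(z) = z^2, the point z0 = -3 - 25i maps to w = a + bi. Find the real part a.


Step 1: z0 = -3 - 25i
Step 2: z0^2 = (-3)^2 - (-25)^2 + 150i
Step 3: real part = 9 - 625 = -616

-616


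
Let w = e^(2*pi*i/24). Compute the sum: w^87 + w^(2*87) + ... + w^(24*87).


Step 1: The sum sum_{j=1}^{n} w^(k*j) equals n if n | k, else 0.
Step 2: Here n = 24, k = 87
Step 3: Does n divide k? 24 | 87 -> False
Step 4: Sum = 0

0


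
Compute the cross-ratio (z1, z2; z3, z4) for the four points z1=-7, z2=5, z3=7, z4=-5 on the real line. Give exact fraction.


Step 1: (z1-z3)(z2-z4) = (-14) * 10 = -140
Step 2: (z1-z4)(z2-z3) = (-2) * (-2) = 4
Step 3: Cross-ratio = -140/4 = -35

-35


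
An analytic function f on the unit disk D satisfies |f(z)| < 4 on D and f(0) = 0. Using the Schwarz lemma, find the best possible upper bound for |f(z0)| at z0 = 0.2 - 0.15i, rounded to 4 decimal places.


Step 1: g = f/4 maps D -> D with g(0) = 0, so by the Schwarz lemma |g(z)| <= |z|, i.e. |f(z)| <= 4|z|; this is sharp (f(z) = 4z).
Step 2: |z0|^2 = 0.2^2 + (-0.15)^2 = 0.0625
Step 3: |z0| = sqrt(0.0625) = 0.25
Step 4: Best bound = 4 * |z0| = 4 * 0.25 = 1.0

1.0


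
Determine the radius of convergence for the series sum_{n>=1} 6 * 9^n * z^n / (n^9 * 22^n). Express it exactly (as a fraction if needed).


Step 1: General term a_n = 6 * 9^n / (n^9 * 22^n)
Step 2: By the root test, |a_n|^(1/n) = 6^(1/n) * 9 / (n^(9/n) * 22) -> 9/22 as n -> infinity (since 6^(1/n) -> 1 and n^(9/n) -> 1)
Step 3: R = 1/lim|a_n|^(1/n) = 22/9

22/9


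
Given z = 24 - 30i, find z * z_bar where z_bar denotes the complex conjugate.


Step 1: conj(z) = 24 + 30i
Step 2: z * conj(z) = 24^2 + (-30)^2
Step 3: = 576 + 900 = 1476

1476


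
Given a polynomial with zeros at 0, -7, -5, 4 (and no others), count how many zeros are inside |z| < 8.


Step 1: Check each root:
  z = 0: |0| = 0 < 8
  z = -7: |-7| = 7 < 8
  z = -5: |-5| = 5 < 8
  z = 4: |4| = 4 < 8
Step 2: Count = 4

4


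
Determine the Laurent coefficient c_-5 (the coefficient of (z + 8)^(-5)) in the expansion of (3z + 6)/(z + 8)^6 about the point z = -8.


Step 1: Write the numerator in powers of (z + 8): 3z + 6 = 3(z + 8) + (3*(-8) + 6) = 3(z + 8) - 18
Step 2: Divide by (z + 8)^6: f(z) = -18(z + 8)^(-6) + 3(z + 8)^(-5)
Step 3: This finite sum is the Laurent series of f about z = -8.
Step 4: Coefficient of (z + 8)^(-5) = coefficient of (z + 8) in the re-centred numerator = 3

3


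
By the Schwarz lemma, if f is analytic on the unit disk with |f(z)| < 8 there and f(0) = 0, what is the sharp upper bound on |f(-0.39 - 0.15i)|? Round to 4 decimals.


Step 1: g = f/8 maps D -> D with g(0) = 0, so by the Schwarz lemma |g(z)| <= |z|, i.e. |f(z)| <= 8|z|; this is sharp (f(z) = 8z).
Step 2: |z0|^2 = (-0.39)^2 + (-0.15)^2 = 0.1746
Step 3: |z0| = sqrt(0.1746) = 0.417852
Step 4: Best bound = 8 * |z0| = 8 * 0.417852 = 3.3428

3.3428


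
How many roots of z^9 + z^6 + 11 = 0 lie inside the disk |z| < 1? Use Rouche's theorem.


Step 1: On |z| = 1 the three terms have sizes |z^9| = 1^9 = 1, |z^6| = 1^6 = 1, |11| = 11
Step 2: The dominant term is g(z) = 11; let h(z) = z^9 + z^6 so f = g + h
Step 3: On |z| = 1: |g| = 11 and |h| <= 1 + 1 = 2
Step 4: Since 11 > 2, |h| < |g| on |z| = 1, so by Rouche f has the same number of zeros as g inside |z| < 1
Step 5: g(z) = 11 is a nonzero constant with no zeros inside |z| < 1. Answer = 0

0


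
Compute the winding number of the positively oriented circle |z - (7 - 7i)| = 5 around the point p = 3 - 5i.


Step 1: Center c = (7, -7), radius = 5
Step 2: |p - c|^2 = (-4)^2 + 2^2 = 20
Step 3: r^2 = 25
Step 4: |p-c| < r so winding number = 1

1


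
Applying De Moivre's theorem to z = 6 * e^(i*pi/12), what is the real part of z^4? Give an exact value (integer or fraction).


Step 1: By De Moivre's theorem, z^4 = 6^4 * e^(i*4*pi/12) = 1296 * (cos(pi/3) + i*sin(pi/3))
Step 2: |z|^4 = 6^4 = 1296
Step 3: The angle pi/3 already lies in [0, 2*pi)
Step 4: cos(pi/3) = 1/2
Step 5: Re(z^4) = 1296 * 1/2 = 648

648


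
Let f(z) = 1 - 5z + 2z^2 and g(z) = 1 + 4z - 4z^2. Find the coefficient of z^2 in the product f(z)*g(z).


Step 1: z^2 term in f*g comes from: (1)*(-4z^2) + (-5z)*(4z) + (2z^2)*(1)
Step 2: = -4 - 20 + 2
Step 3: = -22

-22


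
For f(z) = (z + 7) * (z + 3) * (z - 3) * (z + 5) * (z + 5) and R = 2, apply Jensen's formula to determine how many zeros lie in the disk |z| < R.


Jensen's formula: (1/2pi)*integral log|f(Re^it)|dt = log|f(0)| + sum_{|a_k|<R} log(R/|a_k|)
Step 1: f(0) = 7 * 3 * (-3) * 5 * 5 = -1575
Step 2: log|f(0)| = log|-7| + log|-3| + log|3| + log|-5| + log|-5| = 7.362
Step 3: Zeros inside |z| < 2: none
Step 4: Jensen sum = (empty sum) = 0
Step 5: n(R) = number of terms in the Jensen sum = count of zeros inside |z| < 2 = 0

0


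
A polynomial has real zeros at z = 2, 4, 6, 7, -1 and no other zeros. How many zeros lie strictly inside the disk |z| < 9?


Step 1: Check each root:
  z = 2: |2| = 2 < 9
  z = 4: |4| = 4 < 9
  z = 6: |6| = 6 < 9
  z = 7: |7| = 7 < 9
  z = -1: |-1| = 1 < 9
Step 2: Count = 5

5


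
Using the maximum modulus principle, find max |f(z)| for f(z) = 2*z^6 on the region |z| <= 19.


Step 1: On |z| = 19, |f(z)| = 2 * |z|^6 = 2 * 19^6
Step 2: By maximum modulus principle, maximum is on boundary.
Step 3: Maximum = 2 * 47045881 = 94091762

94091762


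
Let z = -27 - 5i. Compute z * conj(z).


Step 1: conj(z) = -27 + 5i
Step 2: z * conj(z) = (-27)^2 + (-5)^2
Step 3: = 729 + 25 = 754

754


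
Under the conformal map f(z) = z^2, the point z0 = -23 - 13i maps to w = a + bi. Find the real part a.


Step 1: z0 = -23 - 13i
Step 2: z0^2 = (-23)^2 - (-13)^2 + 598i
Step 3: real part = 529 - 169 = 360

360


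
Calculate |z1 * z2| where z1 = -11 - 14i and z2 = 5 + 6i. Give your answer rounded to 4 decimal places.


Step 1: |z1| = sqrt((-11)^2 + (-14)^2) = sqrt(317)
Step 2: |z2| = sqrt(5^2 + 6^2) = sqrt(61)
Step 3: |z1*z2| = |z1|*|z2| = sqrt(317) * sqrt(61) = sqrt(317 * 61) = sqrt(19337)
Step 4: = 139.0575

139.0575


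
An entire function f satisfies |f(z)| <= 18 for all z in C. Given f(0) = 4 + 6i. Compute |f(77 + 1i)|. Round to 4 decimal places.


Step 1: By Liouville's theorem, a bounded entire function is constant.
Step 2: f(z) = f(0) = 4 + 6i for all z.
Step 3: |f(w)| = |4 + 6i| = sqrt(16 + 36)
Step 4: = 7.2111

7.2111


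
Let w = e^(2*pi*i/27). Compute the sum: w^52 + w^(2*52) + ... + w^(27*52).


Step 1: The sum sum_{j=1}^{n} w^(k*j) equals n if n | k, else 0.
Step 2: Here n = 27, k = 52
Step 3: Does n divide k? 27 | 52 -> False
Step 4: Sum = 0

0


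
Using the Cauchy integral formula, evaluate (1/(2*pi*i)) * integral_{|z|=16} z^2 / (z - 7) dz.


Step 1: f(z) = z^2, a = 7 is inside |z| = 16
Step 2: By Cauchy integral formula: (1/(2pi*i)) * integral = f(a)
Step 3: f(7) = 7^2 = 49

49


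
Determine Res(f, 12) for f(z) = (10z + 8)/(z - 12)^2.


Step 1: Pole of order 2 at z = 12
Step 2: Res = lim d/dz [(z - 12)^2 * f(z)] as z -> 12
Step 3: (z - 12)^2 * f(z) = 10z + 8
Step 4: d/dz[10z + 8] = 10

10


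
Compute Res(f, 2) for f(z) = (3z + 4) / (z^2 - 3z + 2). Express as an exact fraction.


Step 1: Q(z) = z^2 - 3z + 2 = (z - 2)(z - 1)
Step 2: Q'(z) = 2z - 3
Step 3: Q'(2) = 1, P(2) = 10
Step 4: Res = P(2)/Q'(2) = 10/1 = 10

10


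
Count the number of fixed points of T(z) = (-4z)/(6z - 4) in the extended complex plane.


Step 1: Fixed points satisfy T(z) = z
Step 2: 6z^2 = 0
Step 3: Discriminant = 0^2 - 4*6*0 = 0
Step 4: Number of fixed points = 1

1


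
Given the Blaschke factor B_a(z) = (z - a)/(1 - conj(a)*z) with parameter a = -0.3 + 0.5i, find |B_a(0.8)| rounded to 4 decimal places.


Step 1: Numerator z0 - a = 0.8 - (-0.3 + 0.5i) = 1.1 - 0.5i
Step 2: Denominator 1 - conj(a)*z0 = 1 - (-0.3 - 0.5i)*0.8 = 1.24 + 0.4i
Step 3: |z0 - a|^2 = 1.1^2 + (-0.5)^2 = 1.46; |1 - conj(a)*z0|^2 = 1.24^2 + 0.4^2 = 1.6976
Step 4: |B_a(0.8)| = sqrt(1.46 / 1.6976) = sqrt(0.860038)
Step 5: = 0.9274

0.9274


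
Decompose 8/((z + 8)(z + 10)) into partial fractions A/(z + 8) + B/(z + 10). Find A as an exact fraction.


Step 1: Multiply both sides by (z + 8) and set z = -8
Step 2: A = 8 / (-8 + 10)
Step 3: A = 8 / 2
Step 4: A = 4

4


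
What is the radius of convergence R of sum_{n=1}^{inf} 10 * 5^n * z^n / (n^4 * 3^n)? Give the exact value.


Step 1: General term a_n = 10 * 5^n / (n^4 * 3^n)
Step 2: By the root test, |a_n|^(1/n) = 10^(1/n) * 5 / (n^(4/n) * 3) -> 5/3 as n -> infinity (since 10^(1/n) -> 1 and n^(4/n) -> 1)
Step 3: R = 1/lim|a_n|^(1/n) = 3/5

3/5


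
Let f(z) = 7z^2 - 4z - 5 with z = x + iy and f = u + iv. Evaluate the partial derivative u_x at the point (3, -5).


Step 1: f(z) = 7(x+iy)^2 - 4(x+iy) - 5
Step 2: u = 7(x^2 - y^2) - 4x - 5
Step 3: u_x = 14x - 4
Step 4: At (3, -5): u_x = 42 - 4 = 38

38


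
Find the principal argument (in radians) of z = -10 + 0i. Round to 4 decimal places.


Step 1: z = -10 + 0i
Step 2: arg(z) = atan2(0, -10)
Step 3: arg(z) = 3.1416

3.1416


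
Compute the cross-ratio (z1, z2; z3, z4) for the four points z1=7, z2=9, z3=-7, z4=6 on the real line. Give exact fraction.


Step 1: (z1-z3)(z2-z4) = 14 * 3 = 42
Step 2: (z1-z4)(z2-z3) = 1 * 16 = 16
Step 3: Cross-ratio = 42/16 = 21/8

21/8


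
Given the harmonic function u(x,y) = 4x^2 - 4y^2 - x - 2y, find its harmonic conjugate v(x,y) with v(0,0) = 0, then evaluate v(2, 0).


Step 1: v_x = -u_y = 8y + 2
Step 2: v_y = u_x = 8x - 1
Step 3: v = 8xy + 2x - y + C
Step 4: v(0,0) = 0 => C = 0
Step 5: v(2, 0) = 4

4


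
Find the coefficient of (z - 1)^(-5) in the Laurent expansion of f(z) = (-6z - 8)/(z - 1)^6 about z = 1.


Step 1: Write the numerator in powers of (z - 1): -6z - 8 = -6(z - 1) + (-6*1 - 8) = -6(z - 1) - 14
Step 2: Divide by (z - 1)^6: f(z) = -14(z - 1)^(-6) - 6(z - 1)^(-5)
Step 3: This finite sum is the Laurent series of f about z = 1.
Step 4: Coefficient of (z - 1)^(-5) = coefficient of (z - 1) in the re-centred numerator = -6

-6


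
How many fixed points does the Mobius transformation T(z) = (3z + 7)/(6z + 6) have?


Step 1: Fixed points satisfy T(z) = z
Step 2: 6z^2 + 3z - 7 = 0
Step 3: Discriminant = 3^2 - 4*6*(-7) = 177
Step 4: Number of fixed points = 2

2


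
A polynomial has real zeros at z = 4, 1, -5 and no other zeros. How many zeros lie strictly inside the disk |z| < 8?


Step 1: Check each root:
  z = 4: |4| = 4 < 8
  z = 1: |1| = 1 < 8
  z = -5: |-5| = 5 < 8
Step 2: Count = 3

3


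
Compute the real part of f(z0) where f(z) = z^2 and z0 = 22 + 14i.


Step 1: z0 = 22 + 14i
Step 2: z0^2 = 22^2 - 14^2 + 616i
Step 3: real part = 484 - 196 = 288

288


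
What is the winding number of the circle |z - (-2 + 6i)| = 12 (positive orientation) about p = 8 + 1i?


Step 1: Center c = (-2, 6), radius = 12
Step 2: |p - c|^2 = 10^2 + (-5)^2 = 125
Step 3: r^2 = 144
Step 4: |p-c| < r so winding number = 1

1


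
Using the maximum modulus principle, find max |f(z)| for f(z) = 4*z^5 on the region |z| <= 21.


Step 1: On |z| = 21, |f(z)| = 4 * |z|^5 = 4 * 21^5
Step 2: By maximum modulus principle, maximum is on boundary.
Step 3: Maximum = 4 * 4084101 = 16336404

16336404


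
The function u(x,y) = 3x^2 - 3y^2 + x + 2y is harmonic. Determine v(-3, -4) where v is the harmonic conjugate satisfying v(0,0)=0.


Step 1: v_x = -u_y = 6y - 2
Step 2: v_y = u_x = 6x + 1
Step 3: v = 6xy - 2x + y + C
Step 4: v(0,0) = 0 => C = 0
Step 5: v(-3, -4) = 74

74


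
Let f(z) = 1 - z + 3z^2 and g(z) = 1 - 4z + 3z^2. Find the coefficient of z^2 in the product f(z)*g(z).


Step 1: z^2 term in f*g comes from: (1)*(3z^2) + (-z)*(-4z) + (3z^2)*(1)
Step 2: = 3 + 4 + 3
Step 3: = 10

10


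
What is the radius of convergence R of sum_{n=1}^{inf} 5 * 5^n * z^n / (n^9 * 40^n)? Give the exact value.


Step 1: General term a_n = 5 * 5^n / (n^9 * 40^n)
Step 2: By the root test, |a_n|^(1/n) = 5^(1/n) * 5 / (n^(9/n) * 40) -> 5/40 as n -> infinity (since 5^(1/n) -> 1 and n^(9/n) -> 1)
Step 3: R = 1/lim|a_n|^(1/n) = 40/5 = 8

8
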